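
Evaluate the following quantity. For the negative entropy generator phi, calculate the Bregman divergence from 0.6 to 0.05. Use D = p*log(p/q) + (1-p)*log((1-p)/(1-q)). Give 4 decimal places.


Bregman divergence with negative entropy generator:
D = p*log(p/q) + (1-p)*log((1-p)/(1-q)).
p = 0.6, q = 0.05.
p*log(p/q) = 0.6*log(0.6/0.05) = 1.490944.
(1-p)*log((1-p)/(1-q)) = 0.4*log(0.4/0.95) = -0.345999.
D = 1.490944 + -0.345999 = 1.1449

1.1449


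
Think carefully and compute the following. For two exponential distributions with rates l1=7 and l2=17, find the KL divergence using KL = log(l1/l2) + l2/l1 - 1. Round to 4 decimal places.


KL divergence for exponential family:
KL = log(l1/l2) + l2/l1 - 1.
log(7/17) = -0.887303.
17/7 = 2.428571.
KL = -0.887303 + 2.428571 - 1 = 0.5413

0.5413


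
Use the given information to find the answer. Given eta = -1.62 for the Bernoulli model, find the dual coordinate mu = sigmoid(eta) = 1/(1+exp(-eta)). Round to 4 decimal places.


Dual coordinate (expectation parameter) for Bernoulli:
mu = 1/(1+exp(-eta)).
eta = -1.62.
exp(-eta) = exp(1.62) = 5.05309.
mu = 1/(1+5.05309) = 0.1652

0.1652


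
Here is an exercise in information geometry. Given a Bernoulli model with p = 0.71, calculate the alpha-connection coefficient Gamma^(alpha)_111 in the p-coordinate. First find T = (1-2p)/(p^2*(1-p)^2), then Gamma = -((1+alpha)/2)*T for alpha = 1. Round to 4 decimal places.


Skewness (Amari-Chentsov) tensor: T = (1-2p)/(p^2*(1-p)^2).
p = 0.71, 1-2p = -0.42, p^2 = 0.5041, (1-p)^2 = 0.0841.
T = -0.42/(0.5041 * 0.0841) = -9.906873.
In the p-coordinate, Gamma^(alpha) = Gamma^(0) - (alpha/2)*T with Gamma^(0) = (1/2)*g'(p) = -T/2,
so Gamma^(alpha) = -((1+alpha)/2)*T.
alpha = 1, -(1+alpha)/2 = -1.0.
Gamma = -1.0 * -9.906873 = 9.9069

9.9069


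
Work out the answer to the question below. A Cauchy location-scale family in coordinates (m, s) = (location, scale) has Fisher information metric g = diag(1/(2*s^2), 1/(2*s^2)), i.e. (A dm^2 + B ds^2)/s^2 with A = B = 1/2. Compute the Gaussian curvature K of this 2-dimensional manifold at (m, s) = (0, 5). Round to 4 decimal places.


The metric has the form g = (A dm^2 + B ds^2)/s^2 with A = 1/2, B = 1/2.
Substitute u = sqrt(A/B)*m: g = B*(du^2 + ds^2)/s^2, i.e. B times the
Poincare upper half-plane metric, which has constant Gaussian curvature -1.
Scaling a 2D metric by a constant c divides the Gaussian curvature by c,
so K = -1/B = -1/(1/2) = -2.0000 everywhere (the point (m, s) = (0, 5) is irrelevant:
the curvature is constant).
The requested Gaussian curvature is K = -2.0000.

-2.0000


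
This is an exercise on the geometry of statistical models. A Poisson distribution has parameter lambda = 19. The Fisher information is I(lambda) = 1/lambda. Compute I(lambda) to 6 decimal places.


Fisher information for Poisson: I(lambda) = 1/lambda.
lambda = 19.
I(lambda) = 1/19 = 0.052632

0.052632


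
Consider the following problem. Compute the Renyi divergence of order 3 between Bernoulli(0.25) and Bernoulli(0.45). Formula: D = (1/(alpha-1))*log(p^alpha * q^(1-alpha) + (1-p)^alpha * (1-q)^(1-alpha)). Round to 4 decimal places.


Renyi divergence of order alpha between Bernoulli distributions:
D = (1/(alpha-1))*log(p^alpha * q^(1-alpha) + (1-p)^alpha * (1-q)^(1-alpha)).
alpha = 3, p = 0.25, q = 0.45.
p^alpha * q^(1-alpha) = 0.25^3 * 0.45^-2 = 0.07716.
(1-p)^alpha * (1-q)^(1-alpha) = 0.75^3 * 0.55^-2 = 1.394628.
sum = 0.07716 + 1.394628 = 1.471789.
D = (1/2)*log(1.471789) = 0.1932

0.1932


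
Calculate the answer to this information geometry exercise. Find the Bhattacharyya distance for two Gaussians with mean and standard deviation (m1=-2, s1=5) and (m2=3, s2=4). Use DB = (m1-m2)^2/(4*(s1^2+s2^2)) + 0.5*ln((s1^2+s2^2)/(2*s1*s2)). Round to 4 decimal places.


Bhattacharyya distance between two Gaussians:
DB = (m1-m2)^2/(4*(s1^2+s2^2)) + (1/2)*ln((s1^2+s2^2)/(2*s1*s2)).
(m1-m2)^2 = (-5)^2 = 25.
s1^2+s2^2 = 25 + 16 = 41.
term1 = 25/164 = 0.152439.
term2 = 0.5*ln(41/40.0) = 0.012346.
DB = 0.152439 + 0.012346 = 0.1648

0.1648


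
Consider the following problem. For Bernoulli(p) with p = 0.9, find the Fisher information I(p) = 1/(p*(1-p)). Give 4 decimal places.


For Bernoulli(p), Fisher information is I(p) = 1/(p*(1-p)).
p = 0.9, 1-p = 0.1.
p*(1-p) = 0.09.
I(p) = 1/0.09 = 11.1111

11.1111


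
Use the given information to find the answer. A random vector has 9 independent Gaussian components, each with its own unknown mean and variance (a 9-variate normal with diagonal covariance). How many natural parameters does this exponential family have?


Exponential family dimension calculation:
Each univariate normal has two natural parameters (mu/sigma^2 and -1/(2 sigma^2)).
With 9 independent components, dim = 2 * 9 = 18.

18


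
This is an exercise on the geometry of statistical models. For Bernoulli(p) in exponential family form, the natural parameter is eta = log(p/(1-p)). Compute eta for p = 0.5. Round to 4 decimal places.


Natural parameter for Bernoulli: eta = log(p/(1-p)).
p = 0.5, 1-p = 0.5.
p/(1-p) = 1.0.
eta = log(1.0) = 0.0000

0.0000


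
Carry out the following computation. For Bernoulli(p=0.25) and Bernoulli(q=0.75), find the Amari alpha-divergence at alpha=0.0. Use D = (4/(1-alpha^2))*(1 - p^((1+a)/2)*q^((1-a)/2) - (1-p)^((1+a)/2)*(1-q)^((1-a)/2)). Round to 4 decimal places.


Amari alpha-divergence:
D = (4/(1-alpha^2))*(1 - p^((1+a)/2)*q^((1-a)/2) - (1-p)^((1+a)/2)*(1-q)^((1-a)/2)).
alpha = 0.0, p = 0.25, q = 0.75.
e1 = (1+alpha)/2 = 0.5, e2 = (1-alpha)/2 = 0.5.
t1 = p^e1 * q^e2 = 0.25^0.5 * 0.75^0.5 = 0.433013.
t2 = (1-p)^e1 * (1-q)^e2 = 0.75^0.5 * 0.25^0.5 = 0.433013.
4/(1-alpha^2) = 4.0.
D = 4.0*(1 - 0.433013 - 0.433013) = 0.5359

0.5359


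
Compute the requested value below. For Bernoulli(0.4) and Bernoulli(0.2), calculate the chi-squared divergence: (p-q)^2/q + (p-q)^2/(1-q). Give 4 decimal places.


Chi-squared divergence between Bernoulli distributions:
chi^2 = (p-q)^2/q + (p-q)^2/(1-q).
p = 0.4, q = 0.2, p-q = 0.2.
(p-q)^2 = 0.04.
term1 = 0.04/0.2 = 0.2.
term2 = 0.04/0.8 = 0.05.
chi^2 = 0.2 + 0.05 = 0.2500

0.2500


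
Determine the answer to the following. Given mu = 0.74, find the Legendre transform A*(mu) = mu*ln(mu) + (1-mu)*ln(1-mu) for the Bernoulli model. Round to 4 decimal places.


Legendre transform for Bernoulli:
A*(mu) = mu*log(mu) + (1-mu)*log(1-mu).
mu = 0.74, 1-mu = 0.26.
mu*log(mu) = 0.74*log(0.74) = -0.222818.
(1-mu)*log(1-mu) = 0.26*log(0.26) = -0.350239.
A* = -0.222818 + -0.350239 = -0.5731

-0.5731


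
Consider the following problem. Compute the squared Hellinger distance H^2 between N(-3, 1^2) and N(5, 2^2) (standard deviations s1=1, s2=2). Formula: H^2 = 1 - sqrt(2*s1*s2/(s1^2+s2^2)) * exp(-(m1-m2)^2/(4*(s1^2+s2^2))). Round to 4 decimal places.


Squared Hellinger distance for Gaussians:
H^2 = 1 - sqrt(2*s1*s2/(s1^2+s2^2)) * exp(-(m1-m2)^2/(4*(s1^2+s2^2))).
s1^2 = 1, s2^2 = 4, s1^2+s2^2 = 5.
sqrt(2*1*2/(5)) = 0.894427.
(m1-m2)^2 = (-8)^2 = 64.
exp(-64/(4*5)) = exp(-3.2) = 0.040762.
H^2 = 1 - 0.894427*0.040762 = 0.9635

0.9635


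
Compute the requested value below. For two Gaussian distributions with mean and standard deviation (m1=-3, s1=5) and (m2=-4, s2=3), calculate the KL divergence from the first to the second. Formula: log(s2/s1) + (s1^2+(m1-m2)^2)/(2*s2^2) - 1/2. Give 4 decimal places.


KL divergence between normal distributions:
KL = log(s2/s1) + (s1^2 + (m1-m2)^2)/(2*s2^2) - 1/2.
log(3/5) = -0.510826.
(5^2 + (-3--4)^2)/(2*3^2) = (25 + 1)/18 = 1.444444.
KL = -0.510826 + 1.444444 - 0.5 = 0.4336

0.4336


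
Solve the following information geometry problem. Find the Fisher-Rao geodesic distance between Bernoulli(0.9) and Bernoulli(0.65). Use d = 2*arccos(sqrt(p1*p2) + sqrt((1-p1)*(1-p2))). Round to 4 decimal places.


Geodesic distance on Bernoulli manifold:
d(p1,p2) = 2*arccos(sqrt(p1*p2) + sqrt((1-p1)*(1-p2))).
sqrt(p1*p2) = sqrt(0.9*0.65) = 0.764853.
sqrt((1-p1)*(1-p2)) = sqrt(0.1*0.35) = 0.187083.
arg = 0.764853 + 0.187083 = 0.951936.
d = 2*arccos(0.951936) = 0.6226

0.6226


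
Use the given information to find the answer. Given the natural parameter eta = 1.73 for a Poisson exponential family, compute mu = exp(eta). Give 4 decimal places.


Expectation parameter for Poisson exponential family:
mu = exp(eta).
eta = 1.73.
mu = exp(1.73) = 5.6407

5.6407


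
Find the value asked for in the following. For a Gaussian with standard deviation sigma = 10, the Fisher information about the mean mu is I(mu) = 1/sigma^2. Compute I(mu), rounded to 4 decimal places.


The Fisher information for the mean of a normal distribution is I(mu) = 1/sigma^2.
sigma = 10, so sigma^2 = 100.
I(mu) = 1/100 = 0.0100

0.0100


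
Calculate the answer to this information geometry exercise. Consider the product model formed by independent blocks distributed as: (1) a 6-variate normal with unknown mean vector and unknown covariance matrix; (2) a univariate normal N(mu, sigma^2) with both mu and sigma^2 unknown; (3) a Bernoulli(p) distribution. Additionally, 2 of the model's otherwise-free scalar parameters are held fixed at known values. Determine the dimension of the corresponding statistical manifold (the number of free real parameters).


The dimension of a statistical manifold equals the number of free
(independent) real parameters of the model. For a product of independent
blocks the parameter counts add.
- 6-variate normal: 6 (mean) + 6*7/2 = 21 (symmetric covariance) = 27.
- normal (mu, sigma^2): 2.
- Bernoulli (p): 1.
Total = 27 + 2 + 1 = 30.
2 parameter(s) fixed at known values: 30 - 2 = 28.
Dimension = 28

28


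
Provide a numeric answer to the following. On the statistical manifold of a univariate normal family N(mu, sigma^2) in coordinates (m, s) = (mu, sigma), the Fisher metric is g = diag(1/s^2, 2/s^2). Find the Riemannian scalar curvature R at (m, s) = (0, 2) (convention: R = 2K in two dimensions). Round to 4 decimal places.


The metric has the form g = (A dm^2 + B ds^2)/s^2 with A = 1, B = 2.
Substitute u = sqrt(A/B)*m: g = B*(du^2 + ds^2)/s^2, i.e. B times the
Poincare upper half-plane metric, which has constant Gaussian curvature -1.
Scaling a 2D metric by a constant c divides the Gaussian curvature by c,
so K = -1/B = -1/(2) = -0.5000 everywhere (the point (m, s) = (0, 2) is irrelevant:
the curvature is constant).
Scalar curvature in dimension 2: R = 2K = -2/(2) = -1.0000.

-1.0000


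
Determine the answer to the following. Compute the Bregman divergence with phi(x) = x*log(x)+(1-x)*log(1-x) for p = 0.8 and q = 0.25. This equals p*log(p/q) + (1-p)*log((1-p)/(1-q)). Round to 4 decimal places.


Bregman divergence with negative entropy generator:
D = p*log(p/q) + (1-p)*log((1-p)/(1-q)).
p = 0.8, q = 0.25.
p*log(p/q) = 0.8*log(0.8/0.25) = 0.930521.
(1-p)*log((1-p)/(1-q)) = 0.2*log(0.2/0.75) = -0.264351.
D = 0.930521 + -0.264351 = 0.6662

0.6662


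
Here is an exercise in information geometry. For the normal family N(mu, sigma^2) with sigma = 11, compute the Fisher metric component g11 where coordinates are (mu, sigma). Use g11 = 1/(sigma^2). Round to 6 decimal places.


For the 2-parameter normal family, the Fisher metric has:
  g11 = 1/sigma^2, g22 = 2/sigma^2.
sigma = 11, sigma^2 = 121.
g11 = 0.008264

0.008264


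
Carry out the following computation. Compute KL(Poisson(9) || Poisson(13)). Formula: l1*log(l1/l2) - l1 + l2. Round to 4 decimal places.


KL divergence for Poisson:
KL = l1*log(l1/l2) - l1 + l2.
l1 = 9, l2 = 13.
log(9/13) = -0.367725.
l1*log(l1/l2) = 9 * -0.367725 = -3.309523.
KL = -3.309523 - 9 + 13 = 0.6905

0.6905


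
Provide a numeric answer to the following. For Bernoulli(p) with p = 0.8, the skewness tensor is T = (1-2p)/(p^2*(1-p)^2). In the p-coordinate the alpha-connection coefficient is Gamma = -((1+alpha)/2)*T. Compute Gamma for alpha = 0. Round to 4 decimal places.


Skewness (Amari-Chentsov) tensor: T = (1-2p)/(p^2*(1-p)^2).
p = 0.8, 1-2p = -0.6, p^2 = 0.64, (1-p)^2 = 0.04.
T = -0.6/(0.64 * 0.04) = -23.4375.
In the p-coordinate, Gamma^(alpha) = Gamma^(0) - (alpha/2)*T with Gamma^(0) = (1/2)*g'(p) = -T/2,
so Gamma^(alpha) = -((1+alpha)/2)*T.
alpha = 0, -(1+alpha)/2 = -0.5.
Gamma = -0.5 * -23.4375 = 11.7188

11.7188


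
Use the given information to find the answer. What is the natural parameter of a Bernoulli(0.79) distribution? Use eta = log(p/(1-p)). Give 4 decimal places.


Natural parameter for Bernoulli: eta = log(p/(1-p)).
p = 0.79, 1-p = 0.21.
p/(1-p) = 3.761905.
eta = log(3.761905) = 1.3249

1.3249


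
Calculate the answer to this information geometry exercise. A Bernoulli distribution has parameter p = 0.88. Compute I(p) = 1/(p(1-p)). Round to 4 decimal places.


For Bernoulli(p), Fisher information is I(p) = 1/(p*(1-p)).
p = 0.88, 1-p = 0.12.
p*(1-p) = 0.1056.
I(p) = 1/0.1056 = 9.4697

9.4697


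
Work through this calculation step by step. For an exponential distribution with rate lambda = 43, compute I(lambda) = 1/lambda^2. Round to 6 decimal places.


Fisher information for exponential: I(lambda) = 1/lambda^2.
lambda = 43, lambda^2 = 1849.
I = 1/1849 = 0.000541

0.000541


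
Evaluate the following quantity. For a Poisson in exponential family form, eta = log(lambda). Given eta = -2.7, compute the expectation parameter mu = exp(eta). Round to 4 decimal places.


Expectation parameter for Poisson exponential family:
mu = exp(eta).
eta = -2.7.
mu = exp(-2.7) = 0.0672

0.0672


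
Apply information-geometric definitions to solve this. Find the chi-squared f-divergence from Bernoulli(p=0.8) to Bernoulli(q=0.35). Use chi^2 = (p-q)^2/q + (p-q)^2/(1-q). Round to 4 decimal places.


Chi-squared divergence between Bernoulli distributions:
chi^2 = (p-q)^2/q + (p-q)^2/(1-q).
p = 0.8, q = 0.35, p-q = 0.45.
(p-q)^2 = 0.2025.
term1 = 0.2025/0.35 = 0.578571.
term2 = 0.2025/0.65 = 0.311538.
chi^2 = 0.578571 + 0.311538 = 0.8901

0.8901


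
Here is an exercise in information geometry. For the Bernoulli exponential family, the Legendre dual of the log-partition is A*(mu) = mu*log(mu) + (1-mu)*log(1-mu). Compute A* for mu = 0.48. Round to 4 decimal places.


Legendre transform for Bernoulli:
A*(mu) = mu*log(mu) + (1-mu)*log(1-mu).
mu = 0.48, 1-mu = 0.52.
mu*log(mu) = 0.48*log(0.48) = -0.352305.
(1-mu)*log(1-mu) = 0.52*log(0.52) = -0.340042.
A* = -0.352305 + -0.340042 = -0.6923

-0.6923


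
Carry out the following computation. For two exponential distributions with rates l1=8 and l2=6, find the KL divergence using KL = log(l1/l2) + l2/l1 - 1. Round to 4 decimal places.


KL divergence for exponential family:
KL = log(l1/l2) + l2/l1 - 1.
log(8/6) = 0.287682.
6/8 = 0.75.
KL = 0.287682 + 0.75 - 1 = 0.0377

0.0377


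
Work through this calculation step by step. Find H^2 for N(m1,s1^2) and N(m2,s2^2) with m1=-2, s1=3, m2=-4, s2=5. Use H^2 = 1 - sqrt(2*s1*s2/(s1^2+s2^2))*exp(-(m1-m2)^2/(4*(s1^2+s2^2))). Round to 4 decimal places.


Squared Hellinger distance for Gaussians:
H^2 = 1 - sqrt(2*s1*s2/(s1^2+s2^2)) * exp(-(m1-m2)^2/(4*(s1^2+s2^2))).
s1^2 = 9, s2^2 = 25, s1^2+s2^2 = 34.
sqrt(2*3*5/(34)) = 0.939336.
(m1-m2)^2 = (2)^2 = 4.
exp(-4/(4*34)) = exp(-0.029412) = 0.971017.
H^2 = 1 - 0.939336*0.971017 = 0.0879

0.0879


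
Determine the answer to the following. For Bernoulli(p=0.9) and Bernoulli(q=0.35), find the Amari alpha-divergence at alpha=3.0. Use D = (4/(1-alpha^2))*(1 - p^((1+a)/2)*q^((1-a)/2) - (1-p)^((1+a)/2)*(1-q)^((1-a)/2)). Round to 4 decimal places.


Amari alpha-divergence:
D = (4/(1-alpha^2))*(1 - p^((1+a)/2)*q^((1-a)/2) - (1-p)^((1+a)/2)*(1-q)^((1-a)/2)).
alpha = 3.0, p = 0.9, q = 0.35.
e1 = (1+alpha)/2 = 2.0, e2 = (1-alpha)/2 = -1.0.
t1 = p^e1 * q^e2 = 0.9^2.0 * 0.35^-1.0 = 2.314286.
t2 = (1-p)^e1 * (1-q)^e2 = 0.1^2.0 * 0.65^-1.0 = 0.015385.
4/(1-alpha^2) = -0.5.
D = -0.5*(1 - 2.314286 - 0.015385) = 0.6648

0.6648


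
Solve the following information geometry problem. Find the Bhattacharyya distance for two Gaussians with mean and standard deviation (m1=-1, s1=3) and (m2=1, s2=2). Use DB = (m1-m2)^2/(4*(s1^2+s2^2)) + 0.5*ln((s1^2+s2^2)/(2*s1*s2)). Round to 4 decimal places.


Bhattacharyya distance between two Gaussians:
DB = (m1-m2)^2/(4*(s1^2+s2^2)) + (1/2)*ln((s1^2+s2^2)/(2*s1*s2)).
(m1-m2)^2 = (-2)^2 = 4.
s1^2+s2^2 = 9 + 4 = 13.
term1 = 4/52 = 0.076923.
term2 = 0.5*ln(13/12.0) = 0.040021.
DB = 0.076923 + 0.040021 = 0.1169

0.1169


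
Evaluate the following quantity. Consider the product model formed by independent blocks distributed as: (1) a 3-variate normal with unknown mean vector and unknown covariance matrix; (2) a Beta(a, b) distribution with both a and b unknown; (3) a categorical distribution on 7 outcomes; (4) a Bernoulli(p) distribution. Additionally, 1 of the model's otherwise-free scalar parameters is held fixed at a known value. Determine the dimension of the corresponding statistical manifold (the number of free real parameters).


The dimension of a statistical manifold equals the number of free
(independent) real parameters of the model. For a product of independent
blocks the parameter counts add.
- 3-variate normal: 3 (mean) + 3*4/2 = 6 (symmetric covariance) = 9.
- Beta (a, b): 2.
- categorical on 7 outcomes (probabilities sum to 1): 7-1 = 6.
- Bernoulli (p): 1.
Total = 9 + 2 + 6 + 1 = 18.
1 parameter(s) fixed at known values: 18 - 1 = 17.
Dimension = 17

17


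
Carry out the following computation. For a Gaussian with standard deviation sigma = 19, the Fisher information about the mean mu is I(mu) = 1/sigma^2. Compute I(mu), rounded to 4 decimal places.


The Fisher information for the mean of a normal distribution is I(mu) = 1/sigma^2.
sigma = 19, so sigma^2 = 361.
I(mu) = 1/361 = 0.0028

0.0028


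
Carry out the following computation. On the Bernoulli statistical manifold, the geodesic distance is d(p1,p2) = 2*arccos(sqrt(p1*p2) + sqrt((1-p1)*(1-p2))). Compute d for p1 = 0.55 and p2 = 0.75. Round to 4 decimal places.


Geodesic distance on Bernoulli manifold:
d(p1,p2) = 2*arccos(sqrt(p1*p2) + sqrt((1-p1)*(1-p2))).
sqrt(p1*p2) = sqrt(0.55*0.75) = 0.642262.
sqrt((1-p1)*(1-p2)) = sqrt(0.45*0.25) = 0.33541.
arg = 0.642262 + 0.33541 = 0.977672.
d = 2*arccos(0.977672) = 0.4234

0.4234


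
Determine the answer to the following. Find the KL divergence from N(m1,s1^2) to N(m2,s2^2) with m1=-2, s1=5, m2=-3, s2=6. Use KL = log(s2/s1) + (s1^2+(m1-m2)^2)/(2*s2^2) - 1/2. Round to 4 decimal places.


KL divergence between normal distributions:
KL = log(s2/s1) + (s1^2 + (m1-m2)^2)/(2*s2^2) - 1/2.
log(6/5) = 0.182322.
(5^2 + (-2--3)^2)/(2*6^2) = (25 + 1)/72 = 0.361111.
KL = 0.182322 + 0.361111 - 0.5 = 0.0434

0.0434


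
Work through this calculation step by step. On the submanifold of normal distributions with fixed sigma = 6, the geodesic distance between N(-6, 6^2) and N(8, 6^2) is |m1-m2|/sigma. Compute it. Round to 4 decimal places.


On the fixed-variance normal subfamily, geodesic distance = |m1-m2|/sigma.
|-6 - 8| = 14.
sigma = 6.
d = 14/6 = 2.3333

2.3333


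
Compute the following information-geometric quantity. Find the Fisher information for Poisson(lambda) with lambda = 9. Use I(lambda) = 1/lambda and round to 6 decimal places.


Fisher information for Poisson: I(lambda) = 1/lambda.
lambda = 9.
I(lambda) = 1/9 = 0.111111

0.111111


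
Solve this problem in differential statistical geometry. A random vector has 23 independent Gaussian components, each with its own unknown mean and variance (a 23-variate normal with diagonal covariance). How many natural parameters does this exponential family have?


Exponential family dimension calculation:
Each univariate normal has two natural parameters (mu/sigma^2 and -1/(2 sigma^2)).
With 23 independent components, dim = 2 * 23 = 46.

46


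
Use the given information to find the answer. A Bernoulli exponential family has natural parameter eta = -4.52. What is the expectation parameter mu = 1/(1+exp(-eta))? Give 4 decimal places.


Dual coordinate (expectation parameter) for Bernoulli:
mu = 1/(1+exp(-eta)).
eta = -4.52.
exp(-eta) = exp(4.52) = 91.835598.
mu = 1/(1+91.835598) = 0.0108

0.0108


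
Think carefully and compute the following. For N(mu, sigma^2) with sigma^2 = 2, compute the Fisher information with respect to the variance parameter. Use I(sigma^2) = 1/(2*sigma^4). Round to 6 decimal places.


Fisher information for variance: I(sigma^2) = 1/(2*sigma^4).
sigma^2 = 2, so sigma^4 = 4.
I = 1/(2*4) = 1/8 = 0.125000

0.125000


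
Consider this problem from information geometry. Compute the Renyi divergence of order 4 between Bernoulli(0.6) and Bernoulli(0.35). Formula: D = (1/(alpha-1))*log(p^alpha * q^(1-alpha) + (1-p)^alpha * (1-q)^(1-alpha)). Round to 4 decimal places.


Renyi divergence of order alpha between Bernoulli distributions:
D = (1/(alpha-1))*log(p^alpha * q^(1-alpha) + (1-p)^alpha * (1-q)^(1-alpha)).
alpha = 4, p = 0.6, q = 0.35.
p^alpha * q^(1-alpha) = 0.6^4 * 0.35^-3 = 3.022741.
(1-p)^alpha * (1-q)^(1-alpha) = 0.4^4 * 0.65^-3 = 0.093218.
sum = 3.022741 + 0.093218 = 3.115959.
D = (1/3)*log(3.115959) = 0.3788

0.3788


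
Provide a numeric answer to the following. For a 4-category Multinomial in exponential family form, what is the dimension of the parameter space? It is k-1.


Exponential family dimension calculation:
For Multinomial with k=4 categories, dim = k-1 = 3.

3


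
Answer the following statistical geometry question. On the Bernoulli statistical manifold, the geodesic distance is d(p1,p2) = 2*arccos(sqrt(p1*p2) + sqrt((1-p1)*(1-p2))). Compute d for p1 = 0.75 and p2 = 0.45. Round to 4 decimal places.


Geodesic distance on Bernoulli manifold:
d(p1,p2) = 2*arccos(sqrt(p1*p2) + sqrt((1-p1)*(1-p2))).
sqrt(p1*p2) = sqrt(0.75*0.45) = 0.580948.
sqrt((1-p1)*(1-p2)) = sqrt(0.25*0.55) = 0.37081.
arg = 0.580948 + 0.37081 = 0.951757.
d = 2*arccos(0.951757) = 0.6238

0.6238


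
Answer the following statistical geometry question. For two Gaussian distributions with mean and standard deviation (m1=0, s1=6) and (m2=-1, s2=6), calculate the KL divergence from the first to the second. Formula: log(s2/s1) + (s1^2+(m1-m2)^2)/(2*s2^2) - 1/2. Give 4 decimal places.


KL divergence between normal distributions:
KL = log(s2/s1) + (s1^2 + (m1-m2)^2)/(2*s2^2) - 1/2.
log(6/6) = 0.0.
(6^2 + (0--1)^2)/(2*6^2) = (36 + 1)/72 = 0.513889.
KL = 0.0 + 0.513889 - 0.5 = 0.0139

0.0139


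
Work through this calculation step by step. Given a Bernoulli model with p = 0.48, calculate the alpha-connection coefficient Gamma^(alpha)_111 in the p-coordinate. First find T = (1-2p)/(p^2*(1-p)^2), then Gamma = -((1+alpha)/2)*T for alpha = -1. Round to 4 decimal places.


Skewness (Amari-Chentsov) tensor: T = (1-2p)/(p^2*(1-p)^2).
p = 0.48, 1-2p = 0.04, p^2 = 0.2304, (1-p)^2 = 0.2704.
T = 0.04/(0.2304 * 0.2704) = 0.642053.
In the p-coordinate, Gamma^(alpha) = Gamma^(0) - (alpha/2)*T with Gamma^(0) = (1/2)*g'(p) = -T/2,
so Gamma^(alpha) = -((1+alpha)/2)*T.
alpha = -1, -(1+alpha)/2 = 0.0.
Gamma = 0.0 * 0.642053 = 0.0000

0.0000


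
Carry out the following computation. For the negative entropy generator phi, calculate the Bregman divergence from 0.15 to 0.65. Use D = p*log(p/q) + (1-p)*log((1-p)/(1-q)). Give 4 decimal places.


Bregman divergence with negative entropy generator:
D = p*log(p/q) + (1-p)*log((1-p)/(1-q)).
p = 0.15, q = 0.65.
p*log(p/q) = 0.15*log(0.15/0.65) = -0.219951.
(1-p)*log((1-p)/(1-q)) = 0.85*log(0.85/0.35) = 0.754208.
D = -0.219951 + 0.754208 = 0.5343

0.5343


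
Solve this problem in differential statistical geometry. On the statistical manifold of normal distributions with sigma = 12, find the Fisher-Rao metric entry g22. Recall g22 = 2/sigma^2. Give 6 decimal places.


For the 2-parameter normal family, the Fisher metric has:
  g11 = 1/sigma^2, g22 = 2/sigma^2.
sigma = 12, sigma^2 = 144.
g22 = 0.013889

0.013889


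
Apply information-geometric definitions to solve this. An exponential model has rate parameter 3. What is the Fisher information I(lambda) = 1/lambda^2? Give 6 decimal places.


Fisher information for exponential: I(lambda) = 1/lambda^2.
lambda = 3, lambda^2 = 9.
I = 1/9 = 0.111111

0.111111


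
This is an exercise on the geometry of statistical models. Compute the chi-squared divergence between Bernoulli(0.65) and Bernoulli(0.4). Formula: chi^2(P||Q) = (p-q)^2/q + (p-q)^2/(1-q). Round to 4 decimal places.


Chi-squared divergence between Bernoulli distributions:
chi^2 = (p-q)^2/q + (p-q)^2/(1-q).
p = 0.65, q = 0.4, p-q = 0.25.
(p-q)^2 = 0.0625.
term1 = 0.0625/0.4 = 0.15625.
term2 = 0.0625/0.6 = 0.104167.
chi^2 = 0.15625 + 0.104167 = 0.2604

0.2604


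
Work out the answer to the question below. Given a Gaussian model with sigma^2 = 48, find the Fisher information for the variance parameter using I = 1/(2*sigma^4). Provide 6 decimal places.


Fisher information for variance: I(sigma^2) = 1/(2*sigma^4).
sigma^2 = 48, so sigma^4 = 2304.
I = 1/(2*2304) = 1/4608 = 0.000217

0.000217


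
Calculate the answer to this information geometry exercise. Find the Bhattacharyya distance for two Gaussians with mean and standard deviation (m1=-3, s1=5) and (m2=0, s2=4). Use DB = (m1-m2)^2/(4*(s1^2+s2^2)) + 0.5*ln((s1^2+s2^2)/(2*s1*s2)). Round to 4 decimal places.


Bhattacharyya distance between two Gaussians:
DB = (m1-m2)^2/(4*(s1^2+s2^2)) + (1/2)*ln((s1^2+s2^2)/(2*s1*s2)).
(m1-m2)^2 = (-3)^2 = 9.
s1^2+s2^2 = 25 + 16 = 41.
term1 = 9/164 = 0.054878.
term2 = 0.5*ln(41/40.0) = 0.012346.
DB = 0.054878 + 0.012346 = 0.0672

0.0672


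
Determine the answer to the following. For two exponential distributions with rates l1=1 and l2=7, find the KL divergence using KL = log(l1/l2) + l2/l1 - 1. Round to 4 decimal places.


KL divergence for exponential family:
KL = log(l1/l2) + l2/l1 - 1.
log(1/7) = -1.94591.
7/1 = 7.0.
KL = -1.94591 + 7.0 - 1 = 4.0541

4.0541


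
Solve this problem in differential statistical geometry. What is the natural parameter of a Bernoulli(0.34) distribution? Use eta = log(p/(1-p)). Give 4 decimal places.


Natural parameter for Bernoulli: eta = log(p/(1-p)).
p = 0.34, 1-p = 0.66.
p/(1-p) = 0.515152.
eta = log(0.515152) = -0.6633

-0.6633


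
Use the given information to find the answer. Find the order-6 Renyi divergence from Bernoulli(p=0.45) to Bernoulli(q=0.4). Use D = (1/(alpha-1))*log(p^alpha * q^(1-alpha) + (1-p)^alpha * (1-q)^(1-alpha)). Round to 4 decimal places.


Renyi divergence of order alpha between Bernoulli distributions:
D = (1/(alpha-1))*log(p^alpha * q^(1-alpha) + (1-p)^alpha * (1-q)^(1-alpha)).
alpha = 6, p = 0.45, q = 0.4.
p^alpha * q^(1-alpha) = 0.45^6 * 0.4^-5 = 0.810915.
(1-p)^alpha * (1-q)^(1-alpha) = 0.55^6 * 0.6^-5 = 0.355975.
sum = 0.810915 + 0.355975 = 1.16689.
D = (1/5)*log(1.16689) = 0.0309

0.0309


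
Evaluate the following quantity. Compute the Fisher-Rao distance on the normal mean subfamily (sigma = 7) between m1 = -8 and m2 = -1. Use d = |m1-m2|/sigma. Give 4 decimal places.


On the fixed-variance normal subfamily, geodesic distance = |m1-m2|/sigma.
|-8 - -1| = 7.
sigma = 7.
d = 7/7 = 1.0000

1.0000


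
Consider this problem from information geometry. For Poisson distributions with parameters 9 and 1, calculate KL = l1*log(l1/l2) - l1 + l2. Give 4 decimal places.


KL divergence for Poisson:
KL = l1*log(l1/l2) - l1 + l2.
l1 = 9, l2 = 1.
log(9/1) = 2.197225.
l1*log(l1/l2) = 9 * 2.197225 = 19.775021.
KL = 19.775021 - 9 + 1 = 11.7750

11.7750


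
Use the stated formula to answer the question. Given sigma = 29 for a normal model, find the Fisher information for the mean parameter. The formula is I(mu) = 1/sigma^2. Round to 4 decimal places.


The Fisher information for the mean of a normal distribution is I(mu) = 1/sigma^2.
sigma = 29, so sigma^2 = 841.
I(mu) = 1/841 = 0.0012

0.0012


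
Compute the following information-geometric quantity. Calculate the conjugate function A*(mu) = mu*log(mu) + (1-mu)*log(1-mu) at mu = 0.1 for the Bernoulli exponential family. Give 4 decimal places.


Legendre transform for Bernoulli:
A*(mu) = mu*log(mu) + (1-mu)*log(1-mu).
mu = 0.1, 1-mu = 0.9.
mu*log(mu) = 0.1*log(0.1) = -0.230259.
(1-mu)*log(1-mu) = 0.9*log(0.9) = -0.094824.
A* = -0.230259 + -0.094824 = -0.3251

-0.3251


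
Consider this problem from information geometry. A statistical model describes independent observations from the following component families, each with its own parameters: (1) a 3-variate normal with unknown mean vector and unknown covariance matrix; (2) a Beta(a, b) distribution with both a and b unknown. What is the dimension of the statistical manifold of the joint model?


The dimension of a statistical manifold equals the number of free
(independent) real parameters of the model. For a product of independent
blocks the parameter counts add.
- 3-variate normal: 3 (mean) + 3*4/2 = 6 (symmetric covariance) = 9.
- Beta (a, b): 2.
Total = 9 + 2 = 11.
Dimension = 11

11


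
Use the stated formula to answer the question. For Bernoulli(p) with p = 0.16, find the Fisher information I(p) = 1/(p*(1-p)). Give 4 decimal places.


For Bernoulli(p), Fisher information is I(p) = 1/(p*(1-p)).
p = 0.16, 1-p = 0.84.
p*(1-p) = 0.1344.
I(p) = 1/0.1344 = 7.4405

7.4405


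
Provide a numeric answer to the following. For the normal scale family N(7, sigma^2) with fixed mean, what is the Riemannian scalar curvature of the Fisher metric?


This family has a single free parameter, so its statistical manifold
is 1-dimensional. The Riemann curvature tensor of any 1-dimensional
Riemannian manifold vanishes identically, so R = 0.

0


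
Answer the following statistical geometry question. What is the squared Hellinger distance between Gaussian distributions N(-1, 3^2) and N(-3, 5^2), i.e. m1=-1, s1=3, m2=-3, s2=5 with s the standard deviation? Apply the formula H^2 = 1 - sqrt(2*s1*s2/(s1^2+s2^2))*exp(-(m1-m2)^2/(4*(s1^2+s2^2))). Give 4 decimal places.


Squared Hellinger distance for Gaussians:
H^2 = 1 - sqrt(2*s1*s2/(s1^2+s2^2)) * exp(-(m1-m2)^2/(4*(s1^2+s2^2))).
s1^2 = 9, s2^2 = 25, s1^2+s2^2 = 34.
sqrt(2*3*5/(34)) = 0.939336.
(m1-m2)^2 = (2)^2 = 4.
exp(-4/(4*34)) = exp(-0.029412) = 0.971017.
H^2 = 1 - 0.939336*0.971017 = 0.0879

0.0879


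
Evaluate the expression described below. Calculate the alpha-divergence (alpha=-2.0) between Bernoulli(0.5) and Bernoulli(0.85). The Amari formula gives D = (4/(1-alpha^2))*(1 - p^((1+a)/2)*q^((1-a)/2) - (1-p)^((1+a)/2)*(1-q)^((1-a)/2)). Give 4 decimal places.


Amari alpha-divergence:
D = (4/(1-alpha^2))*(1 - p^((1+a)/2)*q^((1-a)/2) - (1-p)^((1+a)/2)*(1-q)^((1-a)/2)).
alpha = -2.0, p = 0.5, q = 0.85.
e1 = (1+alpha)/2 = -0.5, e2 = (1-alpha)/2 = 1.5.
t1 = p^e1 * q^e2 = 0.5^-0.5 * 0.85^1.5 = 1.108264.
t2 = (1-p)^e1 * (1-q)^e2 = 0.5^-0.5 * 0.15^1.5 = 0.082158.
4/(1-alpha^2) = -1.333333.
D = -1.333333*(1 - 1.108264 - 0.082158) = 0.2539

0.2539


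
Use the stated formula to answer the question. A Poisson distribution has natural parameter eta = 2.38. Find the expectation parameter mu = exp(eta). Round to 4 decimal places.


Expectation parameter for Poisson exponential family:
mu = exp(eta).
eta = 2.38.
mu = exp(2.38) = 10.8049

10.8049


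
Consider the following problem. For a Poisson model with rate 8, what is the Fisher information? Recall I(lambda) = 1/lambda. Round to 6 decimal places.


Fisher information for Poisson: I(lambda) = 1/lambda.
lambda = 8.
I(lambda) = 1/8 = 0.125000

0.125000


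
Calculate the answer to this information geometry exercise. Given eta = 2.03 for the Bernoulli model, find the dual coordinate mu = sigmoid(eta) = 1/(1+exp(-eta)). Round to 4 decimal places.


Dual coordinate (expectation parameter) for Bernoulli:
mu = 1/(1+exp(-eta)).
eta = 2.03.
exp(-eta) = exp(-2.03) = 0.131336.
mu = 1/(1+0.131336) = 0.8839

0.8839


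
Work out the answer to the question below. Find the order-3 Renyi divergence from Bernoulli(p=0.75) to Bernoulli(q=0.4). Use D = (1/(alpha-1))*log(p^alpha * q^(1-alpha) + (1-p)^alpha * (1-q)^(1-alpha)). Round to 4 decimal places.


Renyi divergence of order alpha between Bernoulli distributions:
D = (1/(alpha-1))*log(p^alpha * q^(1-alpha) + (1-p)^alpha * (1-q)^(1-alpha)).
alpha = 3, p = 0.75, q = 0.4.
p^alpha * q^(1-alpha) = 0.75^3 * 0.4^-2 = 2.636719.
(1-p)^alpha * (1-q)^(1-alpha) = 0.25^3 * 0.6^-2 = 0.043403.
sum = 2.636719 + 0.043403 = 2.680122.
D = (1/2)*log(2.680122) = 0.4929

0.4929


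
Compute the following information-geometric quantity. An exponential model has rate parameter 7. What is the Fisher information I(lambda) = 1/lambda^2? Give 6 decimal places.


Fisher information for exponential: I(lambda) = 1/lambda^2.
lambda = 7, lambda^2 = 49.
I = 1/49 = 0.020408

0.020408


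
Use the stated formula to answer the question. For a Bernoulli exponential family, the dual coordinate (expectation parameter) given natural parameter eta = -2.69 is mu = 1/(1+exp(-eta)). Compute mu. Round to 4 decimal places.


Dual coordinate (expectation parameter) for Bernoulli:
mu = 1/(1+exp(-eta)).
eta = -2.69.
exp(-eta) = exp(2.69) = 14.731676.
mu = 1/(1+14.731676) = 0.0636

0.0636


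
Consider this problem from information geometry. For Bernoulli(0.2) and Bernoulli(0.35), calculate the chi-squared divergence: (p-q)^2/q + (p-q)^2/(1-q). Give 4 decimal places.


Chi-squared divergence between Bernoulli distributions:
chi^2 = (p-q)^2/q + (p-q)^2/(1-q).
p = 0.2, q = 0.35, p-q = -0.15.
(p-q)^2 = 0.0225.
term1 = 0.0225/0.35 = 0.064286.
term2 = 0.0225/0.65 = 0.034615.
chi^2 = 0.064286 + 0.034615 = 0.0989

0.0989


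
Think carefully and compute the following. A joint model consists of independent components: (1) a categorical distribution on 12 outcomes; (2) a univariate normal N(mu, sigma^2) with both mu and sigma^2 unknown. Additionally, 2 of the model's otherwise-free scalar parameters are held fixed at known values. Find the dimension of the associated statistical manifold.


The dimension of a statistical manifold equals the number of free
(independent) real parameters of the model. For a product of independent
blocks the parameter counts add.
- categorical on 12 outcomes (probabilities sum to 1): 12-1 = 11.
- normal (mu, sigma^2): 2.
Total = 11 + 2 = 13.
2 parameter(s) fixed at known values: 13 - 2 = 11.
Dimension = 11

11


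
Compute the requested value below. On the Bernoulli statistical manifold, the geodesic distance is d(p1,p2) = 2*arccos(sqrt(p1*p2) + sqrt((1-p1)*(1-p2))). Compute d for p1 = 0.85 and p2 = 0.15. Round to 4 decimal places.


Geodesic distance on Bernoulli manifold:
d(p1,p2) = 2*arccos(sqrt(p1*p2) + sqrt((1-p1)*(1-p2))).
sqrt(p1*p2) = sqrt(0.85*0.15) = 0.357071.
sqrt((1-p1)*(1-p2)) = sqrt(0.15*0.85) = 0.357071.
arg = 0.357071 + 0.357071 = 0.714143.
d = 2*arccos(0.714143) = 1.5508

1.5508


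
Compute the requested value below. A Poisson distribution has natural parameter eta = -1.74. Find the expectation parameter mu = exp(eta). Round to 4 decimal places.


Expectation parameter for Poisson exponential family:
mu = exp(eta).
eta = -1.74.
mu = exp(-1.74) = 0.1755

0.1755


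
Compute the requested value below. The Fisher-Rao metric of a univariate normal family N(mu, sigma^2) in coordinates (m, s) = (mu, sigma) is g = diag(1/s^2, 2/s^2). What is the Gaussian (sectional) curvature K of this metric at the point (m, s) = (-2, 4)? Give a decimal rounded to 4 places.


The metric has the form g = (A dm^2 + B ds^2)/s^2 with A = 1, B = 2.
Substitute u = sqrt(A/B)*m: g = B*(du^2 + ds^2)/s^2, i.e. B times the
Poincare upper half-plane metric, which has constant Gaussian curvature -1.
Scaling a 2D metric by a constant c divides the Gaussian curvature by c,
so K = -1/B = -1/(2) = -0.5000 everywhere (the point (m, s) = (-2, 4) is irrelevant:
the curvature is constant).
The requested Gaussian curvature is K = -0.5000.

-0.5000


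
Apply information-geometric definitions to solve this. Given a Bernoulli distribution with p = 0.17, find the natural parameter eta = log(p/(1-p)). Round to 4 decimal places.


Natural parameter for Bernoulli: eta = log(p/(1-p)).
p = 0.17, 1-p = 0.83.
p/(1-p) = 0.204819.
eta = log(0.204819) = -1.5856

-1.5856


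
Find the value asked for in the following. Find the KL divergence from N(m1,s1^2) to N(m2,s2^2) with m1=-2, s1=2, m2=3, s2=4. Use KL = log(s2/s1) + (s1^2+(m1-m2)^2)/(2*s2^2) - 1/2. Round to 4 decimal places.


KL divergence between normal distributions:
KL = log(s2/s1) + (s1^2 + (m1-m2)^2)/(2*s2^2) - 1/2.
log(4/2) = 0.693147.
(2^2 + (-2-3)^2)/(2*4^2) = (4 + 25)/32 = 0.90625.
KL = 0.693147 + 0.90625 - 0.5 = 1.0994

1.0994


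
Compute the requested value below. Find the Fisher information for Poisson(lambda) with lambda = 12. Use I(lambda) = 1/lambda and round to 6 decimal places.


Fisher information for Poisson: I(lambda) = 1/lambda.
lambda = 12.
I(lambda) = 1/12 = 0.083333

0.083333


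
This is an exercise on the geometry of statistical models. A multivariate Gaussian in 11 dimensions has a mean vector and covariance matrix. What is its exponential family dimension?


Exponential family dimension calculation:
For 11-dim MVN: mean has 11 params, covariance has 11*12/2 = 66 unique entries.
Total dim = 11 + 66 = 77.

77


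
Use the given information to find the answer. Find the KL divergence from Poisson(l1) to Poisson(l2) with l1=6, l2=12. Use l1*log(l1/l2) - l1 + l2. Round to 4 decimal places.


KL divergence for Poisson:
KL = l1*log(l1/l2) - l1 + l2.
l1 = 6, l2 = 12.
log(6/12) = -0.693147.
l1*log(l1/l2) = 6 * -0.693147 = -4.158883.
KL = -4.158883 - 6 + 12 = 1.8411

1.8411


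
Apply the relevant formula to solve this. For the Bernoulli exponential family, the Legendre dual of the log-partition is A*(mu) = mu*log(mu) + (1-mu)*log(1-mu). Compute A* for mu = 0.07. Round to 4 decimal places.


Legendre transform for Bernoulli:
A*(mu) = mu*log(mu) + (1-mu)*log(1-mu).
mu = 0.07, 1-mu = 0.93.
mu*log(mu) = 0.07*log(0.07) = -0.186148.
(1-mu)*log(1-mu) = 0.93*log(0.93) = -0.067491.
A* = -0.186148 + -0.067491 = -0.2536

-0.2536


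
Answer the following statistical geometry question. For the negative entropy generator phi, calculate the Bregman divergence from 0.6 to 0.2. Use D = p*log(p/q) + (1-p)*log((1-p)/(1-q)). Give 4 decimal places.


Bregman divergence with negative entropy generator:
D = p*log(p/q) + (1-p)*log((1-p)/(1-q)).
p = 0.6, q = 0.2.
p*log(p/q) = 0.6*log(0.6/0.2) = 0.659167.
(1-p)*log((1-p)/(1-q)) = 0.4*log(0.4/0.8) = -0.277259.
D = 0.659167 + -0.277259 = 0.3819

0.3819


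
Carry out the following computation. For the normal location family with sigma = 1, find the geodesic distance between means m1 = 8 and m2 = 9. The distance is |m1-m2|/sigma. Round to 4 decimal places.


On the fixed-variance normal subfamily, geodesic distance = |m1-m2|/sigma.
|8 - 9| = 1.
sigma = 1.
d = 1/1 = 1.0000

1.0000


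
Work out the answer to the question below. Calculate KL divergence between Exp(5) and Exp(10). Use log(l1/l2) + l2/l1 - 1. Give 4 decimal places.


KL divergence for exponential family:
KL = log(l1/l2) + l2/l1 - 1.
log(5/10) = -0.693147.
10/5 = 2.0.
KL = -0.693147 + 2.0 - 1 = 0.3069

0.3069


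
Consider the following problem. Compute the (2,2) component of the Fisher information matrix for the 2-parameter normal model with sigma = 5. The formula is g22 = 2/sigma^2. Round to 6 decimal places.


For the 2-parameter normal family, the Fisher metric has:
  g11 = 1/sigma^2, g22 = 2/sigma^2.
sigma = 5, sigma^2 = 25.
g22 = 0.080000

0.080000


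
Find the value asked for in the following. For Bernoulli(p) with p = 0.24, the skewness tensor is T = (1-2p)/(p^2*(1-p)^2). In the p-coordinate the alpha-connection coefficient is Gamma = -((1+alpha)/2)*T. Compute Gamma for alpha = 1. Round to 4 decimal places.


Skewness (Amari-Chentsov) tensor: T = (1-2p)/(p^2*(1-p)^2).
p = 0.24, 1-2p = 0.52, p^2 = 0.0576, (1-p)^2 = 0.5776.
T = 0.52/(0.0576 * 0.5776) = 15.629809.
In the p-coordinate, Gamma^(alpha) = Gamma^(0) - (alpha/2)*T with Gamma^(0) = (1/2)*g'(p) = -T/2,
so Gamma^(alpha) = -((1+alpha)/2)*T.
alpha = 1, -(1+alpha)/2 = -1.0.
Gamma = -1.0 * 15.629809 = -15.6298

-15.6298


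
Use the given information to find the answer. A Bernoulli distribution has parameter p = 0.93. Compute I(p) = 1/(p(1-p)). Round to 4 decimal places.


For Bernoulli(p), Fisher information is I(p) = 1/(p*(1-p)).
p = 0.93, 1-p = 0.07.
p*(1-p) = 0.0651.
I(p) = 1/0.0651 = 15.3610

15.3610
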